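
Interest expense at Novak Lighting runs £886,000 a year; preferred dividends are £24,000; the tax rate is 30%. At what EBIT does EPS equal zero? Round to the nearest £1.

Preferred dividends are paid after tax, so their pre-tax equivalent is £24,000 ÷ (1 − 0.30) = £34,285.71.
Financial break-even EBIT = interest + D_p ÷ (1 − t) = £886,000 + £34,285.71 = £920,285.71.

£920,286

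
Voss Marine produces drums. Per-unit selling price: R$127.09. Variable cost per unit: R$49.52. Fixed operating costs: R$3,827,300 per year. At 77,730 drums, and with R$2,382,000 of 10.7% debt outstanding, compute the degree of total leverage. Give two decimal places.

3.10

Total contribution margin = 77,730 × R$77.57 = R$6,029,516.10.
Subtracting fixed costs: EBIT = R$6,029,516.10 − R$3,827,300 = R$2,202,216.10. Interest = R$254,874.00.
DOL = R$6,029,516.10 ÷ R$2,202,216.10 = 2.7379; DFL = R$2,202,216.10 ÷ R$1,947,342.10 = 1.1309.
Combined leverage = 2.7379 × 1.1309 = 3.0963.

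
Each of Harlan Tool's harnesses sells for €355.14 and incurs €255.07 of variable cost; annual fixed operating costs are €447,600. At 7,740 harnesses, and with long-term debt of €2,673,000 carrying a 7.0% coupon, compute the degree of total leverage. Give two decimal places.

Total contribution margin = 7,740 × €100.07 = €774,541.80.
EBIT = €774,541.80 − €447,600 = €326,941.80. Interest = €187,110.00.
DOL = €774,541.80 ÷ €326,941.80 = 2.3691; DFL = €326,941.80 ÷ €139,831.80 = 2.3381.
DCL = DOL × DFL = 2.3691 × 2.3381 = 5.5392.

5.54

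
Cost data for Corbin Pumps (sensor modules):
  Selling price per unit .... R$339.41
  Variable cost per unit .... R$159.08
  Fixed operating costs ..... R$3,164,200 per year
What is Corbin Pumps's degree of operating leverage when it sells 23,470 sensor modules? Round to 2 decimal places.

3.96

Total contribution margin = 23,470 × R$180.33 = R$4,232,345.10.
Operating income = contribution − fixed costs = R$4,232,345.10 − R$3,164,200 = R$1,068,145.10.
Degree of operating leverage = R$4,232,345.10 / R$1,068,145.10 = 3.9623.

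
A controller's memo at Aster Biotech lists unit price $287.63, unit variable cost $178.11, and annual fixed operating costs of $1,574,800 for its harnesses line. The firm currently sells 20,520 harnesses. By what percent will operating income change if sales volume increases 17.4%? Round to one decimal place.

Contribution at this volume is 20,520 × $109.52 = $2,247,350.40.
EBIT = $2,247,350.40 − $1,574,800 = $672,550.40.
So DOL = total CM / EBIT = $2,247,350.40 / $672,550.40 = 3.3415.
Operating income changes by 3.3415 × +17.4% = +58.1%.

+58.1%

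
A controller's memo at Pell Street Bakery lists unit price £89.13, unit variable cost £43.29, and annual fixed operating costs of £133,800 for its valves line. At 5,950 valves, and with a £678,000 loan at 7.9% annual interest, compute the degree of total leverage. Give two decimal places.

3.19

Total contribution margin = 5,950 × £45.84 = £272,748.00.
Operating income = contribution − fixed costs = £272,748.00 − £133,800 = £138,948.00. Interest = £53,562.00, so EBIT − I = £85,386.00.
Degree of total leverage = total CM / (EBIT − interest) = £272,748.00 / £85,386.00 = 3.1943.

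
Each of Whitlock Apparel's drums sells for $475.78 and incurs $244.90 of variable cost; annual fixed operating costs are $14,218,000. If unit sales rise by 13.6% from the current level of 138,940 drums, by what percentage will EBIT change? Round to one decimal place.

+24.4%

Contribution at this volume is 138,940 × $230.88 = $32,078,467.20.
Operating income = contribution − fixed costs = $32,078,467.20 − $14,218,000 = $17,860,467.20.
DOL = contribution ÷ EBIT = $32,078,467.20 ÷ $17,860,467.20 = 1.7961.
Operating income changes by 1.7961 × +13.6% = +24.4%.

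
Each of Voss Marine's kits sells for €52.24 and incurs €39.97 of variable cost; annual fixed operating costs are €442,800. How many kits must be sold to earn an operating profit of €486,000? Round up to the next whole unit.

75,697 kits

Unit CM = price − variable cost = €52.24 − €39.97 = €12.27.
Need Q such that Q × €12.27 − €442,800 = €486,000, i.e. Q = €928,800 / €12.27 = 75,696.82 → 75,697.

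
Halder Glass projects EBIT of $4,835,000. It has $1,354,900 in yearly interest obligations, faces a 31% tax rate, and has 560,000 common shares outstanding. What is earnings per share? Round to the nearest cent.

$4.29

Interest = $1,354,900.00, so EBT = $4,835,000 − $1,354,900.00 = $3,480,100.00.
After tax at 31%: net income = $3,480,100.00 × 0.69 = $2,401,269.00.
EPS = $2,401,269.00 ÷ 560,000 = $4.29.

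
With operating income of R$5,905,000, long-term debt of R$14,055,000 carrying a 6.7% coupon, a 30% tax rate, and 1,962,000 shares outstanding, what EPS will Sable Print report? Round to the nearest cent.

Pre-tax income = R$5,905,000 − R$941,685.00 = R$4,963,315.00.
Net income = R$4,963,315.00 × (1 − 0.30) = R$3,474,320.50.
EPS = R$3,474,320.50 ÷ 1,962,000 = R$1.77.

R$1.77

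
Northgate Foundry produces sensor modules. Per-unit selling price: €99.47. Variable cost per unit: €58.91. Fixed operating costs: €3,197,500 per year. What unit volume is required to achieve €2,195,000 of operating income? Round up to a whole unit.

132,952 sensor modules

Unit CM = price − variable cost = €99.47 − €58.91 = €40.56.
Units = (FC + target) / CM = (€3,197,500 + €2,195,000) / €40.56 = 132,951.18, so 132,952 sensor modules.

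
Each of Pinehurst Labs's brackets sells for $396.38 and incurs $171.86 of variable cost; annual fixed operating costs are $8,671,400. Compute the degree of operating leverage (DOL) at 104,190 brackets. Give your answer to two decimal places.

1.59

At 104,190 units, contribution = 104,190 × $224.52 = $23,392,738.80.
Operating income = contribution − fixed costs = $23,392,738.80 − $8,671,400 = $14,721,338.80.
Degree of operating leverage = $23,392,738.80 / $14,721,338.80 = 1.5890.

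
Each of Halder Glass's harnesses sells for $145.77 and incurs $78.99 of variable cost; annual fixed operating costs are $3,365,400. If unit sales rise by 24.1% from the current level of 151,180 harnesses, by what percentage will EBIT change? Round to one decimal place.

+36.2%

Total contribution margin = 151,180 × $66.78 = $10,095,800.40.
Operating income = contribution − fixed costs = $10,095,800.40 − $3,365,400 = $6,730,400.40.
So DOL = total CM / EBIT = $10,095,800.40 / $6,730,400.40 = 1.5000.
Operating income changes by 1.5000 × +24.1% = +36.2%.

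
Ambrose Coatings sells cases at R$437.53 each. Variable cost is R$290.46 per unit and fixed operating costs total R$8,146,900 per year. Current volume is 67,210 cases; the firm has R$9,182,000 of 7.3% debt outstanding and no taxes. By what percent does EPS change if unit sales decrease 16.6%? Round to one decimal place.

At 67,210 units, contribution = 67,210 × R$147.07 = R$9,884,574.70.
Subtracting fixed costs: EBIT = R$9,884,574.70 − R$8,146,900 = R$1,737,674.70.
Interest = R$670,286.00, so EBIT − I = R$1,067,388.70.
DCL = total CM / (EBIT − I) = R$9,884,574.70 / R$1,067,388.70 = 9.2605.
%ΔEPS = DCL × %ΔSales = 9.2605 × -16.6% = -153.7%.

-153.7%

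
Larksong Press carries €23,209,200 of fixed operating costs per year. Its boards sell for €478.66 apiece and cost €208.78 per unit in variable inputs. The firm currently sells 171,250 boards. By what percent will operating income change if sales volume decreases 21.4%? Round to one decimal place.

-43.0%

Total contribution margin = 171,250 × €269.88 = €46,216,950.00.
EBIT = €46,216,950.00 − €23,209,200 = €23,007,750.00.
Degree of operating leverage = €46,216,950.00 / €23,007,750.00 = 2.0088.
%ΔEBIT = DOL × %ΔSales = 2.0088 × -21.4% = -43.0%.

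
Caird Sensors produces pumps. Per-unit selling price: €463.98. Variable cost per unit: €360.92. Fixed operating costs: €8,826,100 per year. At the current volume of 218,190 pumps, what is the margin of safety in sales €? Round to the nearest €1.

Unit CM = price − variable cost = €463.98 − €360.92 = €103.06. Break-even units = €8,826,100 ÷ €103.06 = 85,640.40; break-even revenue = 85,640.40 × €463.98 = €39,735,434.48.
Actual sales revenue = 218,190 × €463.98 = €101,235,796.20.
Margin of safety = €101,235,796.20 − €39,735,434.48 = €61,500,362.

€61,500,362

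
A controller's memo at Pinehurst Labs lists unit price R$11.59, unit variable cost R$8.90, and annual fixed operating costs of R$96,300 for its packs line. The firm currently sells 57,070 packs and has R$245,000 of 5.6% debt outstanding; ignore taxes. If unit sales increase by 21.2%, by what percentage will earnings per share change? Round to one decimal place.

Contribution at this volume is 57,070 × R$2.69 = R$153,518.30.
Operating income = contribution − fixed costs = R$153,518.30 − R$96,300 = R$57,218.30.
Interest = R$13,720.00, so EBIT − I = R$43,498.30.
DCL = total CM / (EBIT − I) = R$153,518.30 / R$43,498.30 = 3.5293.
EPS therefore changes by 3.5293 × (+21.2%) = +74.8%.

+74.8%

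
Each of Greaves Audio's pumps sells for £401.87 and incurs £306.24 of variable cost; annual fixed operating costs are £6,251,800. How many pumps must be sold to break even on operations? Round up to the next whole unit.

Each unit contributes £401.87 − £306.24 = £95.63.
Break-even volume = fixed costs ÷ CM per unit = £6,251,800 ÷ £95.63 = 65,374.88, so 65,375 pumps.

65,375 pumps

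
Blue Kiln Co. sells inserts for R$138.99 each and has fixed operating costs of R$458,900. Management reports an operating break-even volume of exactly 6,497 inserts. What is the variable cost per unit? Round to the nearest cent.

At break-even, FC = Q × (P − VC), so P − VC = R$458,900 ÷ 6,497 = R$70.6326.
Hence VC = price − CM = R$138.99 − R$70.6326 = R$68.36.

R$68.36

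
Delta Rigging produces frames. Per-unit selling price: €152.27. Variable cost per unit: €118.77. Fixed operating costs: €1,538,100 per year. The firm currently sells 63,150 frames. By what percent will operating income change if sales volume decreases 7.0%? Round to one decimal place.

-25.6%

At 63,150 units, contribution = 63,150 × €33.50 = €2,115,525.00.
Operating income = contribution − fixed costs = €2,115,525.00 − €1,538,100 = €577,425.00.
DOL = contribution ÷ EBIT = €2,115,525.00 ÷ €577,425.00 = 3.6637.
Operating income changes by 3.6637 × -7.0% = -25.6%.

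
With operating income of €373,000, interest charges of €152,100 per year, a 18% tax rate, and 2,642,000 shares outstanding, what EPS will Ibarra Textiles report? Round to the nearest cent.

Pre-tax income = €373,000 − €152,100.00 = €220,900.00.
After tax at 18%: net income = €220,900.00 × 0.82 = €181,138.00.
EPS = €181,138.00 ÷ 2,642,000 = €0.07.

€0.07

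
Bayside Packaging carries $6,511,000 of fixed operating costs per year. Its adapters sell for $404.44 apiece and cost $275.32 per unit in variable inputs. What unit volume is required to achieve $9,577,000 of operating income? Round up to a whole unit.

Unit CM = price − variable cost = $404.44 − $275.32 = $129.12.
Need Q such that Q × $129.12 − $6,511,000 = $9,577,000, i.e. Q = $16,088,000 / $129.12 = 124,597.27 → 124,598.

124,598 adapters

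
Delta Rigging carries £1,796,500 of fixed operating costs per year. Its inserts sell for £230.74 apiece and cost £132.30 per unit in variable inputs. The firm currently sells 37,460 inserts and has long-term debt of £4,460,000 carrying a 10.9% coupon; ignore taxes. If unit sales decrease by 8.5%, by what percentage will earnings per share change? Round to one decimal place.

-22.3%

At 37,460 units, contribution = 37,460 × £98.44 = £3,687,562.40.
EBIT = £3,687,562.40 − £1,796,500 = £1,891,062.40.
Interest = £486,140.00, so EBIT − I = £1,404,922.40.
DCL = total CM / (EBIT − I) = £3,687,562.40 / £1,404,922.40 = 2.6247.
%ΔEPS = DCL × %ΔSales = 2.6247 × -8.5% = -22.3%.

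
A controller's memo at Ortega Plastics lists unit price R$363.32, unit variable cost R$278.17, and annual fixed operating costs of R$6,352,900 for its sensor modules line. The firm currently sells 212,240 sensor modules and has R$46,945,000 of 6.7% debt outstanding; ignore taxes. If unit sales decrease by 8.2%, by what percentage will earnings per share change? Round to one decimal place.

-17.3%

Contribution at this volume is 212,240 × R$85.15 = R$18,072,236.00.
Operating income = contribution − fixed costs = R$18,072,236.00 − R$6,352,900 = R$11,719,336.00.
After interest of R$3,145,315.00, pre-tax earnings = R$8,574,021.00.
Degree of combined leverage = contribution ÷ (EBIT − I) = R$18,072,236.00 ÷ R$8,574,021.00 = 2.1078.
EPS therefore changes by 2.1078 × (-8.2%) = -17.3%.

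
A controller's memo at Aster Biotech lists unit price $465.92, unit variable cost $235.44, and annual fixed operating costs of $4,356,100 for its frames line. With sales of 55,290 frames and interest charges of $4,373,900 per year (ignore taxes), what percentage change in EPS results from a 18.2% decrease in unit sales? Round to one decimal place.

At 55,290 units, contribution = 55,290 × $230.48 = $12,743,239.20.
Operating income = contribution − fixed costs = $12,743,239.20 − $4,356,100 = $8,387,139.20.
Interest = $4,373,900.00, so EBIT − I = $4,013,239.20.
DCL = total CM / (EBIT − I) = $12,743,239.20 / $4,013,239.20 = 3.1753.
%ΔEPS = DCL × %ΔSales = 3.1753 × -18.2% = -57.8%.

-57.8%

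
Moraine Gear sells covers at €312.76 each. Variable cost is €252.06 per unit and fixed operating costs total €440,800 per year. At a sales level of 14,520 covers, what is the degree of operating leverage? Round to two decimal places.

2.00

At 14,520 units, contribution = 14,520 × €60.70 = €881,364.00.
EBIT = €881,364.00 − €440,800 = €440,564.00.
Degree of operating leverage = €881,364.00 / €440,564.00 = 2.0005.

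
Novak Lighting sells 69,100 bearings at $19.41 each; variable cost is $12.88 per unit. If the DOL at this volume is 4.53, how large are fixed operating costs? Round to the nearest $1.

$351,615

Total contribution margin = 69,100 × $6.53 = $451,223.00.
DOL = contribution / EBIT, so EBIT = $451,223.00 / 4.53 = $99,607.73.
Fixed costs = CM − EBIT = $451,223.00 − $99,607.73 = $351,615.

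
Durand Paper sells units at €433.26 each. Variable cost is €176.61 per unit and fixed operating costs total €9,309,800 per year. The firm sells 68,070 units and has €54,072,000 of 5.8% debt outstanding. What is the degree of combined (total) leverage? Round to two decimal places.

Total contribution margin = 68,070 × €256.65 = €17,470,165.50.
Subtracting fixed costs: EBIT = €17,470,165.50 − €9,309,800 = €8,160,365.50. Interest = €3,136,176.00, so EBIT − I = €5,024,189.50.
DCL = contribution ÷ (EBIT − I) = €17,470,165.50 ÷ €5,024,189.50 = 3.4772.

3.48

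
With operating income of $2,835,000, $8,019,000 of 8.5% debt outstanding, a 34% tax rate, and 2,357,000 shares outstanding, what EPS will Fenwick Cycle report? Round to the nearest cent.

Interest = $681,615.00, so EBT = $2,835,000 − $681,615.00 = $2,153,385.00.
After tax at 34%: net income = $2,153,385.00 × 0.66 = $1,421,234.10.
EPS = $1,421,234.10 ÷ 2,357,000 = $0.60.

$0.60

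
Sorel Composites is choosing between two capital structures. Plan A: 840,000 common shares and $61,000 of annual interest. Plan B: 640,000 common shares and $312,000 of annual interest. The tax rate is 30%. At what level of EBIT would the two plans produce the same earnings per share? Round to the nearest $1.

Set EPS_A = EPS_B: (EBIT − $61,000)(1 − 0.30) ÷ 840,000 = (EBIT − $312,000)(1 − 0.30) ÷ 640,000.
The (1 − t) factor cancels: (EBIT − 61,000) × 640,000 = (EBIT − 312,000) × 840,000.
EBIT × (840,000 − 640,000) = 312,000 × 840,000 − 61,000 × 640,000 = 223,040,000,000, so EBIT = 223,040,000,000 ÷ 200,000 = 1,115,200.00.

$1,115,200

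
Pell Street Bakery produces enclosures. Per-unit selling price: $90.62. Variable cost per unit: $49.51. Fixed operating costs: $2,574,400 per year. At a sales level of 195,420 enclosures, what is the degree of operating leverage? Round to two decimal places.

1.47

Contribution at this volume is 195,420 × $41.11 = $8,033,716.20.
Operating income = contribution − fixed costs = $8,033,716.20 − $2,574,400 = $5,459,316.20.
So DOL = total CM / EBIT = $8,033,716.20 / $5,459,316.20 = 1.4716.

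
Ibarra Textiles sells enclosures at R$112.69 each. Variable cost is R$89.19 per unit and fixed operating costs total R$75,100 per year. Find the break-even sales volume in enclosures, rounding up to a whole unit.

3,196 enclosures

Unit CM = price − variable cost = R$112.69 − R$89.19 = R$23.50.
Break-even volume = fixed costs ÷ CM per unit = R$75,100 ÷ R$23.50 = 3,195.74, so 3,196 enclosures.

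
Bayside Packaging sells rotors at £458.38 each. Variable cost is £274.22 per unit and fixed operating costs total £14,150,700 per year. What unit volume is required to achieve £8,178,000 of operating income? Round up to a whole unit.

121,247 rotors

Contribution margin per unit = £458.38 − £274.22 = £184.16.
Required volume = (fixed costs + target profit) ÷ CM = (£14,150,700 + £8,178,000) ÷ £184.16 = 121,246.20, so 121,247 rotors.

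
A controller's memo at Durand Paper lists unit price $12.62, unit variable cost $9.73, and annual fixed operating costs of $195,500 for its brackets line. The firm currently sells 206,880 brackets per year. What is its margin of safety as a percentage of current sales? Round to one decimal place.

Unit CM = price − variable cost = $12.62 − $9.73 = $2.89. Break-even units = $195,500 ÷ $2.89 = 67,647.06; break-even revenue = 67,647.06 × $12.62 = $853,705.88.
Current sales = 206,880 × $12.62 = $2,610,825.60.
Margin of safety = ($2,610,825.60 − $853,705.88) ÷ $2,610,825.60 = 67.3%.

67.3%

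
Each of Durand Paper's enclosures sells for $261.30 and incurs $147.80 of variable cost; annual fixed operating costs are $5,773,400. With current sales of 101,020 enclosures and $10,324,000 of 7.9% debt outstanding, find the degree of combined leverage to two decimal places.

2.35

At 101,020 units, contribution = 101,020 × $113.50 = $11,465,770.00.
Operating income = contribution − fixed costs = $11,465,770.00 − $5,773,400 = $5,692,370.00. Interest = $815,596.00.
DOL = $11,465,770.00 ÷ $5,692,370.00 = 2.0142; DFL = $5,692,370.00 ÷ $4,876,774.00 = 1.1672.
Combined leverage = 2.0142 × 1.1672 = 2.3510.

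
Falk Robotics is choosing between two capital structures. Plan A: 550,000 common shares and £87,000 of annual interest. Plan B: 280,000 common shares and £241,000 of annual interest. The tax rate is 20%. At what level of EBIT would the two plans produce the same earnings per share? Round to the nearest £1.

£400,704

At indifference, (EBIT − 87,000)(1 − t)/550,000 = (EBIT − 241,000)(1 − t)/280,000.
Cancelling (1 − t) and cross-multiplying: 280,000·(EBIT − 87,000) = 550,000·(EBIT − 241,000).
EBIT × (550,000 − 280,000) = 241,000 × 550,000 − 87,000 × 280,000 = 108,190,000,000, so EBIT = 108,190,000,000 ÷ 270,000 = 400,703.70.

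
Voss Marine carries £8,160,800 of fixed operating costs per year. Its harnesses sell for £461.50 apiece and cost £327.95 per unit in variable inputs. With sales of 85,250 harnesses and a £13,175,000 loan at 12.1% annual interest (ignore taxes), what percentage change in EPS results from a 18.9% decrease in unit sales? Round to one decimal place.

At 85,250 units, contribution = 85,250 × £133.55 = £11,385,137.50.
Operating income = contribution − fixed costs = £11,385,137.50 − £8,160,800 = £3,224,337.50.
Interest = £1,594,175.00, so EBIT − I = £1,630,162.50.
DCL = total CM / (EBIT − I) = £11,385,137.50 / £1,630,162.50 = 6.9841.
EPS therefore changes by 6.9841 × (-18.9%) = -132.0%.

-132.0%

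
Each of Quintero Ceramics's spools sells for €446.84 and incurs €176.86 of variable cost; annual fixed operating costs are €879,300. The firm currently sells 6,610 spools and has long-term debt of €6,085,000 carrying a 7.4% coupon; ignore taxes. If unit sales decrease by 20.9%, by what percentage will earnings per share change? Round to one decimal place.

At 6,610 units, contribution = 6,610 × €269.98 = €1,784,567.80.
Subtracting fixed costs: EBIT = €1,784,567.80 − €879,300 = €905,267.80.
After interest of €450,290.00, pre-tax earnings = €454,977.80.
DCL = total CM / (EBIT − I) = €1,784,567.80 / €454,977.80 = 3.9223.
%ΔEPS = DCL × %ΔSales = 3.9223 × -20.9% = -82.0%.

-82.0%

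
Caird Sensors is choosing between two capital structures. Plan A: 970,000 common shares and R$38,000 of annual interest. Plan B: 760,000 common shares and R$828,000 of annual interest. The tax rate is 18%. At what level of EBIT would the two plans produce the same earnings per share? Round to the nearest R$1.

R$3,687,048

At indifference, (EBIT − 38,000)(1 − t)/970,000 = (EBIT − 828,000)(1 − t)/760,000.
The (1 − t) factor cancels: (EBIT − 38,000) × 760,000 = (EBIT − 828,000) × 970,000.
EBIT × (970,000 − 760,000) = 828,000 × 970,000 − 38,000 × 760,000 = 774,280,000,000, so EBIT = 774,280,000,000 ÷ 210,000 = 3,687,047.62.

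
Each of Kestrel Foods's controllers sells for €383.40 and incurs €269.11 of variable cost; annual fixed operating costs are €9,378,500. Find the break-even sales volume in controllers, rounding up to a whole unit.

82,059 controllers

Unit CM = price − variable cost = €383.40 − €269.11 = €114.29.
Units to break even: €9,378,500 ÷ €114.29 = 82,058.80, rounded up to 82,059.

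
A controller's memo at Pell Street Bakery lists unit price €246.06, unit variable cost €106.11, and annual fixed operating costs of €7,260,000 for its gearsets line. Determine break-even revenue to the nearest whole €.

Contribution margin per unit = €246.06 − €106.11 = €139.95, a CM ratio of €139.95 ÷ €246.06 = 0.5688.
Break-even revenue = fixed costs × price ÷ CM = €7,260,000 × €246.06 ÷ €139.95 = €12,764,527.

€12,764,527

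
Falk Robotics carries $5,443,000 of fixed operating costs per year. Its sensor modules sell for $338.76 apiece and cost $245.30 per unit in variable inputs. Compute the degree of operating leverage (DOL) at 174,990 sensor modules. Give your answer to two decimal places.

1.50

Total contribution margin = 174,990 × $93.46 = $16,354,565.40.
EBIT = $16,354,565.40 − $5,443,000 = $10,911,565.40.
So DOL = total CM / EBIT = $16,354,565.40 / $10,911,565.40 = 1.4988.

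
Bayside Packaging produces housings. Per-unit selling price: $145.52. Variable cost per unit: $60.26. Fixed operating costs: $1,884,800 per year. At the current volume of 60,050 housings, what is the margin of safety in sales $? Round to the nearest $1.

$5,521,538

Each unit contributes $145.52 − $60.26 = $85.26. Break-even units = $1,884,800 ÷ $85.26 = 22,106.50; break-even revenue = 22,106.50 × $145.52 = $3,216,937.56.
Actual sales revenue = 60,050 × $145.52 = $8,738,476.00.
Margin of safety = $8,738,476.00 − $3,216,937.56 = $5,521,538.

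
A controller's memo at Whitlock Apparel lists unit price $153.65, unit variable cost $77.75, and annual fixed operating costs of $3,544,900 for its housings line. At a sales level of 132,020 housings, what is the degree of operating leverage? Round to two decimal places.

1.55

Contribution at this volume is 132,020 × $75.90 = $10,020,318.00.
Operating income = contribution − fixed costs = $10,020,318.00 − $3,544,900 = $6,475,418.00.
So DOL = total CM / EBIT = $10,020,318.00 / $6,475,418.00 = 1.5474.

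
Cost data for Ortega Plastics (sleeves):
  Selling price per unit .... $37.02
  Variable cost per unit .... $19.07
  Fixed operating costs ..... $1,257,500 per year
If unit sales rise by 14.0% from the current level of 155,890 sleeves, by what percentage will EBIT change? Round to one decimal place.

+25.4%

Contribution at this volume is 155,890 × $17.95 = $2,798,225.50.
Subtracting fixed costs: EBIT = $2,798,225.50 − $1,257,500 = $1,540,725.50.
DOL = contribution ÷ EBIT = $2,798,225.50 ÷ $1,540,725.50 = 1.8162.
%ΔEBIT = DOL × %ΔSales = 1.8162 × +14.0% = +25.4%.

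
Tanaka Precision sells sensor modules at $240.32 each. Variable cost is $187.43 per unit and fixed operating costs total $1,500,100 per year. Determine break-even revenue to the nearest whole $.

CM per unit = $240.32 − $187.43 = $52.89; CM ratio = $52.89 / $240.32 = 0.2201.
Break-even revenue = fixed costs × price ÷ CM = $1,500,100 × $240.32 ÷ $52.89 = $6,816,110.

$6,816,110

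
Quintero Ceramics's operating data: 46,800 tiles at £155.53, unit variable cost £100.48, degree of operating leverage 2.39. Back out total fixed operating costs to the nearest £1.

Total contribution margin = 46,800 × £55.05 = £2,576,340.00.
Since DOL = CM ÷ EBIT, EBIT = £2,576,340.00 ÷ 2.39 = £1,077,966.53.
And FC = contribution − EBIT = £2,576,340.00 − £1,077,966.53 = £1,498,373.

£1,498,373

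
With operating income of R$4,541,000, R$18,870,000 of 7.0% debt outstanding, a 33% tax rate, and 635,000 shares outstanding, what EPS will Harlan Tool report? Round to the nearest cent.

R$3.40

Interest = R$1,320,900.00, so EBT = R$4,541,000 − R$1,320,900.00 = R$3,220,100.00.
Net income = R$3,220,100.00 × (1 − 0.33) = R$2,157,467.00.
EPS = R$2,157,467.00 ÷ 635,000 = R$3.40.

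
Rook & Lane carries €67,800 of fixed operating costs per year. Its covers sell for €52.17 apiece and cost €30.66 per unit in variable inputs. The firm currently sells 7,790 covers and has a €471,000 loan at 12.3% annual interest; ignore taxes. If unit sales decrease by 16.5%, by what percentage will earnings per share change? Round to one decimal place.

At 7,790 units, contribution = 7,790 × €21.51 = €167,562.90.
Operating income = contribution − fixed costs = €167,562.90 − €67,800 = €99,762.90.
Interest = €57,933.00, so EBIT − I = €41,829.90.
Degree of combined leverage = contribution ÷ (EBIT − I) = €167,562.90 ÷ €41,829.90 = 4.0058.
%ΔEPS = DCL × %ΔSales = 4.0058 × -16.5% = -66.1%.

-66.1%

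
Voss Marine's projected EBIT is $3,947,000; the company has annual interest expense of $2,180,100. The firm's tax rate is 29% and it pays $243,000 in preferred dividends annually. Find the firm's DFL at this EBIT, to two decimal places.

2.77

Interest = $2,180,100.00.
Preferred dividends grossed up pre-tax: $243,000 / (1 − 0.29) = $342,253.52.
DFL = EBIT ÷ [EBIT − I − D_p/(1−t)] = $3,947,000 ÷ [$3,947,000 − $2,180,100.00 − $342,253.52] = $3,947,000 ÷ $1,424,646.48 = 2.7705.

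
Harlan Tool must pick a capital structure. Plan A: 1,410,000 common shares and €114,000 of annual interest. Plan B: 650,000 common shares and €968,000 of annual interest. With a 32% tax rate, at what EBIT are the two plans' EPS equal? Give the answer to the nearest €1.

€1,698,395

Set EPS_A = EPS_B: (EBIT − €114,000)(1 − 0.32) ÷ 1,410,000 = (EBIT − €968,000)(1 − 0.32) ÷ 650,000.
The (1 − t) factor cancels: (EBIT − 114,000) × 650,000 = (EBIT − 968,000) × 1,410,000.
Solving, EBIT = (968,000·1,410,000 − 114,000·650,000) / (1,410,000 − 650,000) = 1,290,780,000,000 / 760,000 = 1,698,394.74.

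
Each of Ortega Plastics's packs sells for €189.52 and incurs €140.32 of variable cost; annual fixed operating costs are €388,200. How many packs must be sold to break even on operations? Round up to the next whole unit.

7,891 packs

Contribution margin per unit = €189.52 − €140.32 = €49.20.
Break-even volume = fixed costs ÷ CM per unit = €388,200 ÷ €49.20 = 7,890.24, so 7,891 packs.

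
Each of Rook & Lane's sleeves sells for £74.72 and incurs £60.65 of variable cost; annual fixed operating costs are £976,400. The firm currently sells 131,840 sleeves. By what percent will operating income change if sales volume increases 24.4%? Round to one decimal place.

At 131,840 units, contribution = 131,840 × £14.07 = £1,854,988.80.
Operating income = contribution − fixed costs = £1,854,988.80 − £976,400 = £878,588.80.
So DOL = total CM / EBIT = £1,854,988.80 / £878,588.80 = 2.1113.
%ΔEBIT = DOL × %ΔSales = 2.1113 × +24.4% = +51.5%.

+51.5%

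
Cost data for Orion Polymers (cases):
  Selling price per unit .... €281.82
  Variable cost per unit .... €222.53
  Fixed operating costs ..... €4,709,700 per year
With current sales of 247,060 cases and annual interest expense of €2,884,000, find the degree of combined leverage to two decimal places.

2.08

Contribution at this volume is 247,060 × €59.29 = €14,648,187.40.
EBIT = €14,648,187.40 − €4,709,700 = €9,938,487.40. Interest = €2,884,000.00, so EBIT − I = €7,054,487.40.
Degree of total leverage = total CM / (EBIT − interest) = €14,648,187.40 / €7,054,487.40 = 2.0764.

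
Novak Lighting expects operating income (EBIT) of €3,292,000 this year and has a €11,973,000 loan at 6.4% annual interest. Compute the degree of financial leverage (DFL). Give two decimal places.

1.30

Annual interest charges come to €766,272.00.
DFL = EBIT ÷ (EBIT − I) = €3,292,000 ÷ (€3,292,000 − €766,272.00) = €3,292,000 ÷ €2,525,728.00 = 1.3034.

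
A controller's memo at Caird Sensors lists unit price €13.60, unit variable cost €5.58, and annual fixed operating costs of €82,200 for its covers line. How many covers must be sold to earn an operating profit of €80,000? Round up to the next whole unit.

Each unit contributes €13.60 − €5.58 = €8.02.
Units = (FC + target) / CM = (€82,200 + €80,000) / €8.02 = 20,224.44, so 20,225 covers.

20,225 covers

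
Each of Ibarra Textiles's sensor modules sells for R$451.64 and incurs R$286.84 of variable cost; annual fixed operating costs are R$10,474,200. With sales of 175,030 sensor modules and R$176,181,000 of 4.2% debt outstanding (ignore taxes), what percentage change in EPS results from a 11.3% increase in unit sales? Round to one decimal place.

+29.7%

At 175,030 units, contribution = 175,030 × R$164.80 = R$28,844,944.00.
Operating income = contribution − fixed costs = R$28,844,944.00 − R$10,474,200 = R$18,370,744.00.
After interest of R$7,399,602.00, pre-tax earnings = R$10,971,142.00.
Degree of combined leverage = contribution ÷ (EBIT − I) = R$28,844,944.00 ÷ R$10,971,142.00 = 2.6292.
EPS therefore changes by 2.6292 × (+11.3%) = +29.7%.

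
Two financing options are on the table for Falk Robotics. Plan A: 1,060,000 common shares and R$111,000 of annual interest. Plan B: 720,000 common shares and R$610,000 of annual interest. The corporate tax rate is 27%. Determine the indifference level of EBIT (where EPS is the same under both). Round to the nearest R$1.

Set EPS_A = EPS_B: (EBIT − R$111,000)(1 − 0.27) ÷ 1,060,000 = (EBIT − R$610,000)(1 − 0.27) ÷ 720,000.
Cancelling (1 − t) and cross-multiplying: 720,000·(EBIT − 111,000) = 1,060,000·(EBIT − 610,000).
Solving, EBIT = (610,000·1,060,000 − 111,000·720,000) / (1,060,000 − 720,000) = 566,680,000,000 / 340,000 = 1,666,705.88.

R$1,666,706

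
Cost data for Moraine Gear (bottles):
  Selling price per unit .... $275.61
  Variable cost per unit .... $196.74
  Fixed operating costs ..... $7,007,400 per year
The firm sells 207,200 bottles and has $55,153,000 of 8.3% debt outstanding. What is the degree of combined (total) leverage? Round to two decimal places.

Contribution at this volume is 207,200 × $78.87 = $16,341,864.00.
EBIT = $16,341,864.00 − $7,007,400 = $9,334,464.00. Interest = $4,577,699.00.
DOL = $16,341,864.00 ÷ $9,334,464.00 = 1.7507; DFL = $9,334,464.00 ÷ $4,756,765.00 = 1.9624.
Combined leverage = 1.7507 × 1.9624 = 3.4356.

3.44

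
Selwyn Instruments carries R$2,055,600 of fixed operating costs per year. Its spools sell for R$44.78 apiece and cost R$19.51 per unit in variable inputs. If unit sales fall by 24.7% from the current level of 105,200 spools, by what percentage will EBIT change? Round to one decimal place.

-108.9%

Total contribution margin = 105,200 × R$25.27 = R$2,658,404.00.
EBIT = R$2,658,404.00 − R$2,055,600 = R$602,804.00.
DOL = contribution ÷ EBIT = R$2,658,404.00 ÷ R$602,804.00 = 4.4101.
So EBIT moves 4.4101 × (-24.7%) = -108.9%.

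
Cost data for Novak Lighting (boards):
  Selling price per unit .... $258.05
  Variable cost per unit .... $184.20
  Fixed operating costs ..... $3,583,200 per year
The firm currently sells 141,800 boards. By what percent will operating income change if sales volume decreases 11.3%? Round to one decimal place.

-17.2%

Total contribution margin = 141,800 × $73.85 = $10,471,930.00.
Subtracting fixed costs: EBIT = $10,471,930.00 − $3,583,200 = $6,888,730.00.
So DOL = total CM / EBIT = $10,471,930.00 / $6,888,730.00 = 1.5202.
%ΔEBIT = DOL × %ΔSales = 1.5202 × -11.3% = -17.2%.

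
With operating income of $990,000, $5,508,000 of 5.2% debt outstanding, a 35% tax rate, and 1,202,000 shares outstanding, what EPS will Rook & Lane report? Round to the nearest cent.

$0.38

Interest = $286,416.00, so EBT = $990,000 − $286,416.00 = $703,584.00.
Net income = $703,584.00 × (1 − 0.35) = $457,329.60.
EPS = $457,329.60 ÷ 1,202,000 = $0.38.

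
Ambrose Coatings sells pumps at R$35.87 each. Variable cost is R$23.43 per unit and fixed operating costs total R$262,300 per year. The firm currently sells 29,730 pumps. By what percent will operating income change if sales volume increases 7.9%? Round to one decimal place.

+27.2%

Contribution at this volume is 29,730 × R$12.44 = R$369,841.20.
Subtracting fixed costs: EBIT = R$369,841.20 − R$262,300 = R$107,541.20.
So DOL = total CM / EBIT = R$369,841.20 / R$107,541.20 = 3.4391.
%ΔEBIT = DOL × %ΔSales = 3.4391 × +7.9% = +27.2%.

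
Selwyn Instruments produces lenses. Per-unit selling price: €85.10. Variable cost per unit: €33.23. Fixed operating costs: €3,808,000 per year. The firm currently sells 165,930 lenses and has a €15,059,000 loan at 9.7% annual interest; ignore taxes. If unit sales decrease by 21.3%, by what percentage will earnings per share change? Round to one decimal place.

-54.9%

Contribution at this volume is 165,930 × €51.87 = €8,606,789.10.
Operating income = contribution − fixed costs = €8,606,789.10 − €3,808,000 = €4,798,789.10.
Interest = €1,460,723.00, so EBIT − I = €3,338,066.10.
DCL = total CM / (EBIT − I) = €8,606,789.10 / €3,338,066.10 = 2.5784.
%ΔEPS = DCL × %ΔSales = 2.5784 × -21.3% = -54.9%.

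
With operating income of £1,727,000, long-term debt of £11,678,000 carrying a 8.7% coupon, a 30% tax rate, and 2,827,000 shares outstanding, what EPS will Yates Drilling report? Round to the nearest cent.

£0.18

Interest = £1,015,986.00, so EBT = £1,727,000 − £1,015,986.00 = £711,014.00.
Net income = £711,014.00 × (1 − 0.30) = £497,709.80.
EPS = £497,709.80 ÷ 2,827,000 = £0.18.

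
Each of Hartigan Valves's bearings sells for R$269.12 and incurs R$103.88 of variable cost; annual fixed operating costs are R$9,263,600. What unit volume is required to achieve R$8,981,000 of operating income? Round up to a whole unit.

110,413 bearings

Contribution margin per unit = R$269.12 − R$103.88 = R$165.24.
Need Q such that Q × R$165.24 − R$9,263,600 = R$8,981,000, i.e. Q = R$18,244,600 / R$165.24 = 110,412.73 → 110,413.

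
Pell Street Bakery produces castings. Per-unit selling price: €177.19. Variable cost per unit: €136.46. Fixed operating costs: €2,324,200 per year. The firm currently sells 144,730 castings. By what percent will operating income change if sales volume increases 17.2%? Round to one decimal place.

+28.4%

At 144,730 units, contribution = 144,730 × €40.73 = €5,894,852.90.
EBIT = €5,894,852.90 − €2,324,200 = €3,570,652.90.
Degree of operating leverage = €5,894,852.90 / €3,570,652.90 = 1.6509.
Operating income changes by 1.6509 × +17.2% = +28.4%.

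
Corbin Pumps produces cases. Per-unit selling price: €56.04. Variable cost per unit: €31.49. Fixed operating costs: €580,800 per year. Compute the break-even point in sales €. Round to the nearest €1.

Contribution margin per unit = €56.04 − €31.49 = €24.55, a CM ratio of €24.55 ÷ €56.04 = 0.4381.
Break-even revenue = fixed costs × price ÷ CM = €580,800 × €56.04 ÷ €24.55 = €1,325,785.

€1,325,785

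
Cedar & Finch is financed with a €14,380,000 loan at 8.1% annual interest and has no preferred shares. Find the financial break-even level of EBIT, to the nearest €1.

Annual interest = 8.1% × €14,380,000 = €1,164,780.00.
With no preferred dividends, EPS = 0 when EBIT exactly covers interest, so the financial break-even EBIT is €1,164,780.00.

€1,164,780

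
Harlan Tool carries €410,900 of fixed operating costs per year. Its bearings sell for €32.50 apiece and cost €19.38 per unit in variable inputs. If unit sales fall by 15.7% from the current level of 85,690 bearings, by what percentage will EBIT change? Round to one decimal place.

-24.7%

Total contribution margin = 85,690 × €13.12 = €1,124,252.80.
Operating income = contribution − fixed costs = €1,124,252.80 − €410,900 = €713,352.80.
Degree of operating leverage = €1,124,252.80 / €713,352.80 = 1.5760.
So EBIT moves 1.5760 × (-15.7%) = -24.7%.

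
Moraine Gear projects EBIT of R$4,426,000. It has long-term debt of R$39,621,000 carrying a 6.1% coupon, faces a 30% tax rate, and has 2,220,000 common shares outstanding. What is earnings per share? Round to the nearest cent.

Pre-tax income = R$4,426,000 − R$2,416,881.00 = R$2,009,119.00.
Net income = R$2,009,119.00 × (1 − 0.30) = R$1,406,383.30.
Per share: R$1,406,383.30 / 2,220,000 shares = R$0.63.

R$0.63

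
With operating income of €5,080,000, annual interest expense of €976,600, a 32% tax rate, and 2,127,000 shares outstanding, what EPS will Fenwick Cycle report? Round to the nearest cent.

€1.31

Interest = €976,600.00, so EBT = €5,080,000 − €976,600.00 = €4,103,400.00.
After tax at 32%: net income = €4,103,400.00 × 0.68 = €2,790,312.00.
EPS = €2,790,312.00 ÷ 2,127,000 = €1.31.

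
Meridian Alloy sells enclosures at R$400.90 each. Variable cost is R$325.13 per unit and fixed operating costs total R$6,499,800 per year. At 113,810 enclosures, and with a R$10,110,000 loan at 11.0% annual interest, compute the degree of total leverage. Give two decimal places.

Contribution at this volume is 113,810 × R$75.77 = R$8,623,383.70.
Operating income = contribution − fixed costs = R$8,623,383.70 − R$6,499,800 = R$2,123,583.70. Interest = R$1,112,100.00, so EBIT − I = R$1,011,483.70.
Degree of total leverage = total CM / (EBIT − interest) = R$8,623,383.70 / R$1,011,483.70 = 8.5255.

8.53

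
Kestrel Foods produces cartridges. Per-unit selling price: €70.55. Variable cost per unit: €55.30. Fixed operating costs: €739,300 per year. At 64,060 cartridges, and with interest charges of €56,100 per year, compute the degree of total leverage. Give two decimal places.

Contribution at this volume is 64,060 × €15.25 = €976,915.00.
Subtracting fixed costs: EBIT = €976,915.00 − €739,300 = €237,615.00. Interest = €56,100.00.
DOL = €976,915.00 ÷ €237,615.00 = 4.1113; DFL = €237,615.00 ÷ €181,515.00 = 1.3091.
DCL = DOL × DFL = 4.1113 × 1.3091 = 5.3821.

5.38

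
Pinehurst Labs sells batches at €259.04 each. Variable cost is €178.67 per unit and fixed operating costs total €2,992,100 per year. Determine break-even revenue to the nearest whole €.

€9,643,817

CM per unit = €259.04 − €178.67 = €80.37; CM ratio = €80.37 / €259.04 = 0.3103.
Break-even revenue = fixed costs × price ÷ CM = €2,992,100 × €259.04 ÷ €80.37 = €9,643,817.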